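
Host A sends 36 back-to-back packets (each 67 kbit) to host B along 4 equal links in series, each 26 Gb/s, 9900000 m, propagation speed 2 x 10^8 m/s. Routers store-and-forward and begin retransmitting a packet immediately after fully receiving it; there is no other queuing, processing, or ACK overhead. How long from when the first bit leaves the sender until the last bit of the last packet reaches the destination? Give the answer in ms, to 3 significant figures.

198 ms

Per-hop transmission t_tx = L/R = 67000/26000000000 = 0.00257692 ms.
Per-hop propagation t_prop = 9900000/200000000 = 49.5 ms.
Pipeline fill: first packet needs 4·t_tx to clear all hops; remaining 35 packets each add one t_tx.
Total = (4+36-1)·t_tx + 4·t_prop = 39·0.00257692 + 4·49.5 = 198 ms.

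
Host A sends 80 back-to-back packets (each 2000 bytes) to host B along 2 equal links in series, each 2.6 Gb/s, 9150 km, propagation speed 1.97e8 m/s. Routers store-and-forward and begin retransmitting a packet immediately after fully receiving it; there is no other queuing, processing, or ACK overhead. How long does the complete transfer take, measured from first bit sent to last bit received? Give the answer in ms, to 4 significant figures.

93.39 ms

Per-hop transmission t_tx = L/R = 16000/2600000000 = 0.00615385 ms.
Per-hop propagation t_prop = 9150000/197000000 = 46.4467 ms.
Pipeline fill: first packet needs 2·t_tx to clear all hops; remaining 79 packets each add one t_tx.
Total = (2+80-1)·t_tx + 2·t_prop = 81·0.00615385 + 2·46.4467 = 93.39 ms.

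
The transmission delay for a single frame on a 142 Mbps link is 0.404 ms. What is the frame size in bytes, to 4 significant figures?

7171 bytes

L = R × t_tx = 142000000 b/s × 0.000404 s = 57368 bits.
In bytes: 57368 / 8 = 7171 bytes.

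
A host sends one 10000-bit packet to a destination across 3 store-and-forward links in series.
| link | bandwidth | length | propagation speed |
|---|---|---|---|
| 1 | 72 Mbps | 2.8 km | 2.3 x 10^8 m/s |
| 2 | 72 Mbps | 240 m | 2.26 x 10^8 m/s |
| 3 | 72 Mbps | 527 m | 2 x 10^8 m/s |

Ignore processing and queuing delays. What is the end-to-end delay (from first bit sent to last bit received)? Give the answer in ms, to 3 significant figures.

0.433 ms

Transmission delay per hop = L/R = 10000/72000000 = 0.138889 ms; 3 hops → 0.416667 ms.
Propagation delays (d/s per hop): 0.0121739, 0.00106195, 0.002635 ms; sum = 0.0158709 ms.
End-to-end = 0.433 ms.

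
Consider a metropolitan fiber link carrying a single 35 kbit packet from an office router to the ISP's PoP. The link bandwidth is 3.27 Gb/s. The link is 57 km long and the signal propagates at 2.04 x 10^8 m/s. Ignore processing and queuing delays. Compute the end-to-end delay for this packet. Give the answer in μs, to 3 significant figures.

290 μs

L = 35000 bits.
Transmission delay = L/R = 35000 / 3270000000 = 10.7034 μs.
Propagation delay = d/s = 57000 m / 204000000 m/s = 279.412 μs.
Total = 290 μs.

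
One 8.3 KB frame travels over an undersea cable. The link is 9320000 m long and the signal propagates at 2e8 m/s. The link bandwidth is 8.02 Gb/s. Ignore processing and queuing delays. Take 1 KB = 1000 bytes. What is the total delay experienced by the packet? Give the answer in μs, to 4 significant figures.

46610 μs

L = 66400 bits.
Transmission delay = L/R = 66400 / 8020000000 = 8.2793 μs.
Propagation delay = d/s = 9320000 m / 200000000 m/s = 46600 μs.
Total = 46610 μs.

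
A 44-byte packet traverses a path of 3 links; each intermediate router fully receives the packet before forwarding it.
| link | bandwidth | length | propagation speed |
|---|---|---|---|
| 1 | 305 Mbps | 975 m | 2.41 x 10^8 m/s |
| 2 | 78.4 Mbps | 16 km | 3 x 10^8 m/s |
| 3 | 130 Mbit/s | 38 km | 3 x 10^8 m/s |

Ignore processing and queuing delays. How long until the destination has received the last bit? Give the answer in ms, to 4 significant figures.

L = 44 × 8 = 352 bits.
Transmission delays (L/R per hop): 0.0011541, 0.0044898, 0.00270769 ms; sum = 0.00835159 ms.
Propagation delays (d/s per hop): 0.00404564, 0.0533333, 0.126667 ms; sum = 0.184046 ms.
End-to-end = 0.1924 ms.

0.1924 ms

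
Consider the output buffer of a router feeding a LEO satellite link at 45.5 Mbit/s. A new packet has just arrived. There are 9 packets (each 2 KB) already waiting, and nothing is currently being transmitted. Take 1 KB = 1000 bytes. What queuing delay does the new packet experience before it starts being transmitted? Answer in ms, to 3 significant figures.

Each queued packet: L/R = 16000/45500000 = 0.351648 ms.
9 queued → 3.16484 ms.
Queuing delay = 3.16 ms.

3.16 ms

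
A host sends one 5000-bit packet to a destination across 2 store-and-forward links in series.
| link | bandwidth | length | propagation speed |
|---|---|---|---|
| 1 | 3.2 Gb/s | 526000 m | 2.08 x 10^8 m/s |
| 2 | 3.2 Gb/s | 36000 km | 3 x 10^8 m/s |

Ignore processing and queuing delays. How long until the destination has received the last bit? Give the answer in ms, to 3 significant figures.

Transmission delay per hop = L/R = 5000/3200000000 = 0.0015625 ms; 2 hops → 0.003125 ms.
Propagation delays (d/s per hop): 2.52885, 120 ms; sum = 122.529 ms.
End-to-end = 123 ms.

123 ms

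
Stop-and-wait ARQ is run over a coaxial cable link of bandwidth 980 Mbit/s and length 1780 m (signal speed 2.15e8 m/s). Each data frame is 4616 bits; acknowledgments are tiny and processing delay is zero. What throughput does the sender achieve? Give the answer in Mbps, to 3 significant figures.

217 Mbps

t_tx = L/R = 4616/980000000 = 4.7102e-06 s.
t_prop = 1780/215000000 = 8.27907e-06 s; RTT = 1.65581e-05 s.
Cycle = t_tx + RTT = 2.12683e-05 s.
Throughput = L / cycle = 4616 / 2.12683e-05 = 217 Mbps.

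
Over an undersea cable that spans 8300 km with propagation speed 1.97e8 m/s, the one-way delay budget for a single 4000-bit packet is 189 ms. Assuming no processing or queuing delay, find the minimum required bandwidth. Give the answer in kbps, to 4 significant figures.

Propagation delay = 8300000 / 197000000 = 42.132 ms.
Transmission budget = 189 − 42.132 = 146.868 ms.
R ≥ L / t_tx = 4000 bits / 0.146868 s = 27.24 kbps.

27.24 kbps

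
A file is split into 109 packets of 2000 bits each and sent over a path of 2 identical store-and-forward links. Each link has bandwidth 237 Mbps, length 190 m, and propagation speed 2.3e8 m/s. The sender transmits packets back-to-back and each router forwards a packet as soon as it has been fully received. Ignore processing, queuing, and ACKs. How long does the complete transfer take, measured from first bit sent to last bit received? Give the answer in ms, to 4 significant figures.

0.9299 ms

Per-hop transmission t_tx = L/R = 2000/237000000 = 0.00843882 ms.
Per-hop propagation t_prop = 190/2.3e+08 = 0.000826087 ms.
Pipeline fill: first packet needs 2·t_tx to clear all hops; remaining 108 packets each add one t_tx.
Total = (2+109-1)·t_tx + 2·t_prop = 110·0.00843882 + 2·0.000826087 = 0.9299 ms.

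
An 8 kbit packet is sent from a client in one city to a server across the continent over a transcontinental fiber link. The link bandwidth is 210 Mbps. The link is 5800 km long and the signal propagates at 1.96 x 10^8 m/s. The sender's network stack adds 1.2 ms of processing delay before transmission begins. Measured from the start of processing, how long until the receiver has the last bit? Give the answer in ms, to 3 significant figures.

L = 8000 bits.
Transmission delay = L/R = 8000 / 210000000 = 0.0380952 ms.
Propagation delay = d/s = 5800000 m / 196000000 m/s = 29.5918 ms.
Plus processing delay 1.2 ms = 1.2 ms.
Total = 30.8 ms.

30.8 ms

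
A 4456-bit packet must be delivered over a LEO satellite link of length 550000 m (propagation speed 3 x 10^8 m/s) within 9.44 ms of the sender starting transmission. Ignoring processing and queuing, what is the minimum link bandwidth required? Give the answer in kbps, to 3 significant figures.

586 kbps

Propagation delay = 550000 / 300000000 = 1.83333 ms.
Transmission budget = 9.44 − 1.83333 = 7.60667 ms.
R ≥ L / t_tx = 4456 bits / 0.00760667 s = 586 kbps.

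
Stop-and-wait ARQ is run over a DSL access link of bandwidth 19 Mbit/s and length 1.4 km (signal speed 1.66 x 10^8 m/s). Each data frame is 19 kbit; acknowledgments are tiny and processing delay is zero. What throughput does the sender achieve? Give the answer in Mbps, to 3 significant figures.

18.7 Mbps

t_tx = L/R = 19000/19000000 = 0.001 s.
t_prop = 1400/166000000 = 8.43373e-06 s; RTT = 1.68675e-05 s.
Cycle = t_tx + RTT = 0.00101687 s.
Throughput = L / cycle = 19000 / 0.00101687 = 18.7 Mbps.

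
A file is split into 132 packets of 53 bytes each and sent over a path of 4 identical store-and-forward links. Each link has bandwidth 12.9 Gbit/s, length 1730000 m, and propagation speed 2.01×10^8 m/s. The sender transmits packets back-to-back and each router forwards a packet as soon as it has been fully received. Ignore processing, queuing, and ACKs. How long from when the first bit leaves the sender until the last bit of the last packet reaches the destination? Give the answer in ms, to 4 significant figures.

Per-hop transmission t_tx = L/R = 424/12900000000 = 3.28682e-05 ms.
Per-hop propagation t_prop = 1730000/2.01e+08 = 8.60697 ms.
Pipeline fill: first packet needs 4·t_tx to clear all hops; remaining 131 packets each add one t_tx.
Total = (4+132-1)·t_tx + 4·t_prop = 135·3.28682e-05 + 4·8.60697 = 34.43 ms.

34.43 ms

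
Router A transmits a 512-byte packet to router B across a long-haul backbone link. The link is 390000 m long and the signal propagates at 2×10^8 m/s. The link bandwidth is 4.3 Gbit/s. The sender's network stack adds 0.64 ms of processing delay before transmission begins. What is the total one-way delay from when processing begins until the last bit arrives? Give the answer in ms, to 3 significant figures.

2.59 ms

L = 512 × 8 = 4096 bits.
Transmission delay = L/R = 4096 / 4300000000 = 0.000952558 ms.
Propagation delay = d/s = 390000 m / 200000000 m/s = 1.95 ms.
Plus processing delay 0.64 ms = 0.64 ms.
Total = 2.59 ms.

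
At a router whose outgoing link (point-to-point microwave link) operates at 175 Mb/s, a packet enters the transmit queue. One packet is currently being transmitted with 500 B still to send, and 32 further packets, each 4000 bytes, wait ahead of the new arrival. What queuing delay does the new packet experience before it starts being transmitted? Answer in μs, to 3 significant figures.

Each queued packet: L/R = 32000/175000000 = 182.857 μs.
32 queued → 5851.43 μs.
Plus remaining 4000 bits of current packet: 22.8571 μs.
Queuing delay = 5870 μs.

5870 μs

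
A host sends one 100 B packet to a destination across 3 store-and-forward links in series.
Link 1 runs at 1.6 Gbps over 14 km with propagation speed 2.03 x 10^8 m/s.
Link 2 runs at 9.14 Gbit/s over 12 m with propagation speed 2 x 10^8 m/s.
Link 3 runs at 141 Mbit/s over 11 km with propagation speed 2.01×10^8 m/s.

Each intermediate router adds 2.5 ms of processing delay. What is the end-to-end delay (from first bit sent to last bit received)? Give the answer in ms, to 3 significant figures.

L = 100 × 8 = 800 bits.
Transmission delays (L/R per hop): 0.0005, 8.75274e-05, 0.00567376 ms; sum = 0.00626129 ms.
Propagation delays (d/s per hop): 0.0689655, 6e-05, 0.0547264 ms; sum = 0.123752 ms.
Processing at 2 router(s): 2 × 2.5 ms = 5 ms.
End-to-end = 5.13 ms.

5.13 ms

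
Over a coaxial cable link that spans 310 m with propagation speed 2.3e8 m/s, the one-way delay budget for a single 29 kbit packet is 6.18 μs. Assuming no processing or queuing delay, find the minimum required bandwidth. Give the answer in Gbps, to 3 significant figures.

6.00 Gbps

Propagation delay = 310 / 2.3e+08 = 1.34783 μs.
Transmission budget = 6.18 − 1.34783 = 4.83217 μs.
R ≥ L / t_tx = 29000 bits / 4.83217e-06 s = 6.00 Gbps.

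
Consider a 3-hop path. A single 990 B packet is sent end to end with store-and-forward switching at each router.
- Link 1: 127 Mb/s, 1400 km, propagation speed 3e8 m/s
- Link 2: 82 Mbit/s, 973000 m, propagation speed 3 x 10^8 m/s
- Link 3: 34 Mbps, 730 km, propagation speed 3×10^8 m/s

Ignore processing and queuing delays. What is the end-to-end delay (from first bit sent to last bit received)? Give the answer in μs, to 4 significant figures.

10740 μs

L = 990 × 8 = 7920 bits.
Transmission delays (L/R per hop): 62.3622, 96.5854, 232.941 μs; sum = 391.889 μs.
Propagation delays (d/s per hop): 4666.67, 3243.33, 2433.33 μs; sum = 10343.3 μs.
End-to-end = 10740 μs.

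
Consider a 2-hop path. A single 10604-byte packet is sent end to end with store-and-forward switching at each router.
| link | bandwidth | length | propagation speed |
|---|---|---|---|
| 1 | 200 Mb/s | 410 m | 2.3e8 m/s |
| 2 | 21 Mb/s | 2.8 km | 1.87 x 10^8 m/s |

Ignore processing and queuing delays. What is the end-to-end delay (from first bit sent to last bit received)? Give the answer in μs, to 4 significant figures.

4481 μs

L = 10604 × 8 = 84832 bits.
Transmission delays (L/R per hop): 424.16, 4039.62 μs; sum = 4463.78 μs.
Propagation delays (d/s per hop): 1.78261, 14.9733 μs; sum = 16.7559 μs.
End-to-end = 4481 μs.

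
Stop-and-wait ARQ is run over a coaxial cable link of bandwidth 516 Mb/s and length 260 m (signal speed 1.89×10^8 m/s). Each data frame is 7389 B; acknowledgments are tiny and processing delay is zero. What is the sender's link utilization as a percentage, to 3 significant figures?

t_tx = L/R = 59112/516000000 = 0.000114558 s.
t_prop = 260/189000000 = 1.37566e-06 s; RTT = 2.75132e-06 s.
Cycle = t_tx + RTT = 0.000117309 s.
Utilization = t_tx / cycle = 0.000114558/0.000117309 = 97.7 %.

97.7 %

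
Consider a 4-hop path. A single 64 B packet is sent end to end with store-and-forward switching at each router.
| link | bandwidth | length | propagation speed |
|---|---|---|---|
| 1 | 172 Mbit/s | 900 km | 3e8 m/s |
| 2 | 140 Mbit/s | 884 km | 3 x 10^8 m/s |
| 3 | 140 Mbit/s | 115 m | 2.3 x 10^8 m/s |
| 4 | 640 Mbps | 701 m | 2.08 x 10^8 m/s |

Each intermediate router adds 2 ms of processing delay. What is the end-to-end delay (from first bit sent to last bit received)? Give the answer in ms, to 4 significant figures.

L = 64 × 8 = 512 bits.
Transmission delays (L/R per hop): 0.00297674, 0.00365714, 0.00365714, 0.0008 ms; sum = 0.011091 ms.
Propagation delays (d/s per hop): 3, 2.94667, 0.0005, 0.00337019 ms; sum = 5.95054 ms.
Processing at 3 router(s): 3 × 2 ms = 6 ms.
End-to-end = 11.96 ms.

11.96 ms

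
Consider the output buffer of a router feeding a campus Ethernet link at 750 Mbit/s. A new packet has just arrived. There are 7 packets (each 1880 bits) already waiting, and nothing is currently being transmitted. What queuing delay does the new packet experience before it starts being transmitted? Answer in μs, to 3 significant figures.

Each queued packet: L/R = 1880/750000000 = 2.50667 μs.
7 queued → 17.5467 μs.
Queuing delay = 17.5 μs.

17.5 μs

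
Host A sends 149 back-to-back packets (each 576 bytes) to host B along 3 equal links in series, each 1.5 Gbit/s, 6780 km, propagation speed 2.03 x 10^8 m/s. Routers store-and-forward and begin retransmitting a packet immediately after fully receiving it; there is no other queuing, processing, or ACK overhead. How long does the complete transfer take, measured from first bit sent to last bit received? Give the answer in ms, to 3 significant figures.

101 ms

Per-hop transmission t_tx = L/R = 4608/1500000000 = 0.003072 ms.
Per-hop propagation t_prop = 6780000/2.03e+08 = 33.399 ms.
Pipeline fill: first packet needs 3·t_tx to clear all hops; remaining 148 packets each add one t_tx.
Total = (3+149-1)·t_tx + 3·t_prop = 151·0.003072 + 3·33.399 = 101 ms.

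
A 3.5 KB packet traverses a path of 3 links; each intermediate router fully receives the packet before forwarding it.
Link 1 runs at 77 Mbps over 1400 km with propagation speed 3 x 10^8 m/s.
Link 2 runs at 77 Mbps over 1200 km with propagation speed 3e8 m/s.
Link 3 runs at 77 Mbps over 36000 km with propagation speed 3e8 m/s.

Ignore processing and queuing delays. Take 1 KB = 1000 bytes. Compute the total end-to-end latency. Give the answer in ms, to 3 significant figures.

130 ms

L = 28000 bits.
Transmission delay per hop = L/R = 28000/77000000 = 0.363636 ms; 3 hops → 1.09091 ms.
Propagation delays (d/s per hop): 4.66667, 4, 120 ms; sum = 128.667 ms.
End-to-end = 130 ms.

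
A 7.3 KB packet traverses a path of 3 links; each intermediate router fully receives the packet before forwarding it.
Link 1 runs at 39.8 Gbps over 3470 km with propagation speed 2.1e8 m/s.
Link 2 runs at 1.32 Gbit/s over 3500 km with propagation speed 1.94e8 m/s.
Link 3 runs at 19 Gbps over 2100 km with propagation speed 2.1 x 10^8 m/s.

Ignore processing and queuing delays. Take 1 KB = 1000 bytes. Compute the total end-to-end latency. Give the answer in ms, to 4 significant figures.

44.61 ms

L = 58400 bits.
Transmission delays (L/R per hop): 0.00146734, 0.0442424, 0.00307368 ms; sum = 0.0487834 ms.
Propagation delays (d/s per hop): 16.5238, 18.0412, 10 ms; sum = 44.565 ms.
End-to-end = 44.61 ms.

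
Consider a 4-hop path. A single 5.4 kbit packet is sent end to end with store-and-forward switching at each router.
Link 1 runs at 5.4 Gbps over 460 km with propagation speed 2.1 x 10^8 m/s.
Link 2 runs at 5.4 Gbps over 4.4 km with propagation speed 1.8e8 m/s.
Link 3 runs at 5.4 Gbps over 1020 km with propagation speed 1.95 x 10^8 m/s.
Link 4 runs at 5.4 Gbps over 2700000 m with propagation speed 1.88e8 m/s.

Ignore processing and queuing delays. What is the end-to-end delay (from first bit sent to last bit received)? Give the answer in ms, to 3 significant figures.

21.8 ms

L = 5400 bits.
Transmission delay per hop = L/R = 5400/5400000000 = 0.001 ms; 4 hops → 0.004 ms.
Propagation delays (d/s per hop): 2.19048, 0.0244444, 5.23077, 14.3617 ms; sum = 21.8074 ms.
End-to-end = 21.8 ms.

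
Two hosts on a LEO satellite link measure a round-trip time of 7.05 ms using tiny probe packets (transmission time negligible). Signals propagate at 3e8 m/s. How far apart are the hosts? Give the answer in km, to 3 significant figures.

One-way propagation = RTT/2 = 3.525 ms.
d = s × t = 300000000 × 0.003525 = 1060 km.

1060 km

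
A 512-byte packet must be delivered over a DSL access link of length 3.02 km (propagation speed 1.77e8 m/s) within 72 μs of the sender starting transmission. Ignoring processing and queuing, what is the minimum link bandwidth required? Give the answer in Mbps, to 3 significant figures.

L = 4096 bits.
Propagation delay = 3020 / 177000000 = 17.0621 μs.
Transmission budget = 72 − 17.0621 = 54.9379 μs.
R ≥ L / t_tx = 4096 bits / 5.49379e-05 s = 74.6 Mbps.

74.6 Mbps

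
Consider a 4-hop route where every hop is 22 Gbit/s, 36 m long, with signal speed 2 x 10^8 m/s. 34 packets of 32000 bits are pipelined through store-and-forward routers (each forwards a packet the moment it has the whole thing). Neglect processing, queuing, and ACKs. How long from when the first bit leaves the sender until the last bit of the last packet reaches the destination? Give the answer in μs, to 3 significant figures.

Per-hop transmission t_tx = L/R = 32000/22000000000 = 1.45455 μs.
Per-hop propagation t_prop = 36/200000000 = 0.18 μs.
Pipeline fill: first packet needs 4·t_tx to clear all hops; remaining 33 packets each add one t_tx.
Total = (4+34-1)·t_tx + 4·t_prop = 37·1.45455 + 4·0.18 = 54.5 μs.

54.5 μs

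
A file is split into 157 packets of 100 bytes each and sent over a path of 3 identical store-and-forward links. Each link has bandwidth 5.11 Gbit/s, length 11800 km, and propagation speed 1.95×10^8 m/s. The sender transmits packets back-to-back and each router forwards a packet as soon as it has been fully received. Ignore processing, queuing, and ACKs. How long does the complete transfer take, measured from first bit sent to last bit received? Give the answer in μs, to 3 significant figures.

Per-hop transmission t_tx = L/R = 800/5110000000 = 0.156556 μs.
Per-hop propagation t_prop = 11800000/195000000 = 60512.8 μs.
Pipeline fill: first packet needs 3·t_tx to clear all hops; remaining 156 packets each add one t_tx.
Total = (3+157-1)·t_tx + 3·t_prop = 159·0.156556 + 3·60512.8 = 182000 μs.

182000 μs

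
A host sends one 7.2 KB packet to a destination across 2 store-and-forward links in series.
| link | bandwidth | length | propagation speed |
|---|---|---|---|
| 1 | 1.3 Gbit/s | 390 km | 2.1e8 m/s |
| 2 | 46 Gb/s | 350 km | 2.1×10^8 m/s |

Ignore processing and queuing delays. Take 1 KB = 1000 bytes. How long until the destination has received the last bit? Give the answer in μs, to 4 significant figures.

L = 57600 bits.
Transmission delays (L/R per hop): 44.3077, 1.25217 μs; sum = 45.5599 μs.
Propagation delays (d/s per hop): 1857.14, 1666.67 μs; sum = 3523.81 μs.
End-to-end = 3569 μs.

3569 μs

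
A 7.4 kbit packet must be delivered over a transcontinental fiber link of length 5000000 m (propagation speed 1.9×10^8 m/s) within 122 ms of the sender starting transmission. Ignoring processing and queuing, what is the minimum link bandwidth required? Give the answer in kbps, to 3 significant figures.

Propagation delay = 5000000 / 190000000 = 26.3158 ms.
Transmission budget = 122 − 26.3158 = 95.6842 ms.
R ≥ L / t_tx = 7400 bits / 0.0956842 s = 77.3 kbps.

77.3 kbps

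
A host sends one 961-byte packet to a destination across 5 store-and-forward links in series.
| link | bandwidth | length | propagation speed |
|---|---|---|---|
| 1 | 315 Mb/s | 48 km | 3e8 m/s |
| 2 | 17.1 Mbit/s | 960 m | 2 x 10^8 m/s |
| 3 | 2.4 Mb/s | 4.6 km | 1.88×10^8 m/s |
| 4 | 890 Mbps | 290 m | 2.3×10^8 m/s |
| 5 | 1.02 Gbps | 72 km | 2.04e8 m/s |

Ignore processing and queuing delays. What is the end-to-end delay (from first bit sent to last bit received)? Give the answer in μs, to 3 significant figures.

L = 961 × 8 = 7688 bits.
Transmission delays (L/R per hop): 24.4063, 449.591, 3203.33, 8.6382, 7.53725 μs; sum = 3693.51 μs.
Propagation delays (d/s per hop): 160, 4.8, 24.4681, 1.26087, 352.941 μs; sum = 543.47 μs.
End-to-end = 4240 μs.

4240 μs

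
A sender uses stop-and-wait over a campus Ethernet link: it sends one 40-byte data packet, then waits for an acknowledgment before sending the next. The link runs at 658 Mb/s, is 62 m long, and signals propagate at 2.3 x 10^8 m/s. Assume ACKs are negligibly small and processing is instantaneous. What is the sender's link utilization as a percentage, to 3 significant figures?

t_tx = L/R = 320/658000000 = 4.86322e-07 s.
t_prop = 62/2.3e+08 = 2.69565e-07 s; RTT = 5.3913e-07 s.
Cycle = t_tx + RTT = 1.02545e-06 s.
Utilization = t_tx / cycle = 4.86322e-07/1.02545e-06 = 47.4 %.

47.4 %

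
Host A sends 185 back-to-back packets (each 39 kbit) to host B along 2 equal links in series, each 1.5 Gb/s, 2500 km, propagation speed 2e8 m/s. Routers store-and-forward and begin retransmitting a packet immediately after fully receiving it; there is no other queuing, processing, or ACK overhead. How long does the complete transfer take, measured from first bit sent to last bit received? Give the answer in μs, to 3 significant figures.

29800 μs

Per-hop transmission t_tx = L/R = 39000/1500000000 = 26 μs.
Per-hop propagation t_prop = 2500000/200000000 = 12500 μs.
Pipeline fill: first packet needs 2·t_tx to clear all hops; remaining 184 packets each add one t_tx.
Total = (2+185-1)·t_tx + 2·t_prop = 186·26 + 2·12500 = 29800 μs.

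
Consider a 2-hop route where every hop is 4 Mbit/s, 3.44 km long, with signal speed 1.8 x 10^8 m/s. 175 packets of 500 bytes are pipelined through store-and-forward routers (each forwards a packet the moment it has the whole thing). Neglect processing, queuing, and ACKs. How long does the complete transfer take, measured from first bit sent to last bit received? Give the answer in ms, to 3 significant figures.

Per-hop transmission t_tx = L/R = 4000/4000000 = 1 ms.
Per-hop propagation t_prop = 3440/180000000 = 0.0191111 ms.
Pipeline fill: first packet needs 2·t_tx to clear all hops; remaining 174 packets each add one t_tx.
Total = (2+175-1)·t_tx + 2·t_prop = 176·1 + 2·0.0191111 = 176 ms.

176 ms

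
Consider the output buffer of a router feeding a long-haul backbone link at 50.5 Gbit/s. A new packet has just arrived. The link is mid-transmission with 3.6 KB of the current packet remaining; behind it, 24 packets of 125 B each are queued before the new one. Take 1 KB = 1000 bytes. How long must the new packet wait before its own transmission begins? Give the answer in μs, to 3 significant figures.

Each queued packet: L/R = 1000/50500000000 = 0.019802 μs.
24 queued → 0.475248 μs.
Plus remaining 28800 bits of current packet: 0.570297 μs.
Queuing delay = 1.05 μs.

1.05 μs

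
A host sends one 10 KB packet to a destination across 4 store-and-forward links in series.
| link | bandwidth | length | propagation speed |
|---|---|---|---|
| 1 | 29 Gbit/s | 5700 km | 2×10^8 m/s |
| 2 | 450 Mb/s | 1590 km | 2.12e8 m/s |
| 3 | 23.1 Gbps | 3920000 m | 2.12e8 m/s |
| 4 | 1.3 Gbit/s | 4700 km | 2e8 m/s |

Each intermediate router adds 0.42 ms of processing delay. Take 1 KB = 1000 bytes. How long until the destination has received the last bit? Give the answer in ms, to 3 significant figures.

L = 80000 bits.
Transmission delays (L/R per hop): 0.00275862, 0.177778, 0.0034632, 0.0615385 ms; sum = 0.245538 ms.
Propagation delays (d/s per hop): 28.5, 7.5, 18.4906, 23.5 ms; sum = 77.9906 ms.
Processing at 3 router(s): 3 × 0.42 ms = 1.26 ms.
End-to-end = 79.5 ms.

79.5 ms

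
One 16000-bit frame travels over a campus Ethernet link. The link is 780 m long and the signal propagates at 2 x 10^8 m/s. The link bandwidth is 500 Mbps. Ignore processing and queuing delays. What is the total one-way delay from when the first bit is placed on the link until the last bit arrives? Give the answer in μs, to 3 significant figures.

35.9 μs

Transmission delay = L/R = 16000 / 500000000 = 32 μs.
Propagation delay = d/s = 780 m / 200000000 m/s = 3.9 μs.
Total = 35.9 μs.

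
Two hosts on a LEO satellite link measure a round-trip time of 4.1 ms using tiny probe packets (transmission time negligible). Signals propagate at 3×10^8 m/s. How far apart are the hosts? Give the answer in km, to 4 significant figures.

One-way propagation = RTT/2 = 2.05 ms.
d = s × t = 300000000 × 0.00205 = 615.0 km.

615.0 km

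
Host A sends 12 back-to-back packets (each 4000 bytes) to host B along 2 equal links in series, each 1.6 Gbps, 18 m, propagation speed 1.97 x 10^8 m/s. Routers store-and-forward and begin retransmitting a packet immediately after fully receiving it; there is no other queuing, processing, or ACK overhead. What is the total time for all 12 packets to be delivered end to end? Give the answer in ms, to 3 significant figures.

0.260 ms

Per-hop transmission t_tx = L/R = 32000/1600000000 = 0.02 ms.
Per-hop propagation t_prop = 18/197000000 = 9.13706e-05 ms.
Pipeline fill: first packet needs 2·t_tx to clear all hops; remaining 11 packets each add one t_tx.
Total = (2+12-1)·t_tx + 2·t_prop = 13·0.02 + 2·9.13706e-05 = 0.260 ms.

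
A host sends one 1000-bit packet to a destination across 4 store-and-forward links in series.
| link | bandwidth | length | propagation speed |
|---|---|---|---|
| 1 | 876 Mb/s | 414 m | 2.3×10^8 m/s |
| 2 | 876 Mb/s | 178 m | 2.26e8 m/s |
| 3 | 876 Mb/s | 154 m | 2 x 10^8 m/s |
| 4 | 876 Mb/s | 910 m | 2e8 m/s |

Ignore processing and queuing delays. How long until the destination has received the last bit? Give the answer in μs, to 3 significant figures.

Transmission delay per hop = L/R = 1000/876000000 = 1.14155 μs; 4 hops → 4.56621 μs.
Propagation delays (d/s per hop): 1.8, 0.787611, 0.77, 4.55 μs; sum = 7.90761 μs.
End-to-end = 12.5 μs.

12.5 μs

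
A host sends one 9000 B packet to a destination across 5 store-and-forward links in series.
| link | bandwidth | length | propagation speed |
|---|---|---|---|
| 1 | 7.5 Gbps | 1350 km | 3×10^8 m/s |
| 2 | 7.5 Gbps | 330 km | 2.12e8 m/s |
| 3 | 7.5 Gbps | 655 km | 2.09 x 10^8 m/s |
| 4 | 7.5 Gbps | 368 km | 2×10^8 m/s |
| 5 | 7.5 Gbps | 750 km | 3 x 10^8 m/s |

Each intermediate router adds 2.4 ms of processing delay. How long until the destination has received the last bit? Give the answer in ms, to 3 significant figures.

L = 9000 × 8 = 72000 bits.
Transmission delay per hop = L/R = 72000/7500000000 = 0.0096 ms; 5 hops → 0.048 ms.
Propagation delays (d/s per hop): 4.5, 1.5566, 3.13397, 1.84, 2.5 ms; sum = 13.5306 ms.
Processing at 4 router(s): 4 × 2.4 ms = 9.6 ms.
End-to-end = 23.2 ms.

23.2 ms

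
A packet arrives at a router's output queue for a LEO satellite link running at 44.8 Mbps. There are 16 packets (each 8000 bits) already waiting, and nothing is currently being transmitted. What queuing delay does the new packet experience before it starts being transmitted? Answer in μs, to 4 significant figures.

2857 μs

Each queued packet: L/R = 8000/44800000 = 178.571 μs.
16 queued → 2857.14 μs.
Queuing delay = 2857 μs.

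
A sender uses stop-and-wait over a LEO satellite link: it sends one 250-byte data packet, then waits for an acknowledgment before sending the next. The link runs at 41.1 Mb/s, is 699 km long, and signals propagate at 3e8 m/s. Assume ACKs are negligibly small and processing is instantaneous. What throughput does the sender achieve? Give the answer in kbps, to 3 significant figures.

t_tx = L/R = 2000/41100000 = 4.86618e-05 s.
t_prop = 699000/300000000 = 0.00233 s; RTT = 0.00466 s.
Cycle = t_tx + RTT = 0.00470866 s.
Throughput = L / cycle = 2000 / 0.00470866 = 425 kbps.

425 kbps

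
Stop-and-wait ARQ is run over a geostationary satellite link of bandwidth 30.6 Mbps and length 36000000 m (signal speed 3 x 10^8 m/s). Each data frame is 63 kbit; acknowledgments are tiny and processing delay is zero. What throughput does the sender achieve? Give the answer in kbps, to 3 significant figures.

260 kbps

t_tx = L/R = 63000/30600000 = 0.00205882 s.
t_prop = 36000000/300000000 = 0.12 s; RTT = 0.24 s.
Cycle = t_tx + RTT = 0.242059 s.
Throughput = L / cycle = 63000 / 0.242059 = 260 kbps.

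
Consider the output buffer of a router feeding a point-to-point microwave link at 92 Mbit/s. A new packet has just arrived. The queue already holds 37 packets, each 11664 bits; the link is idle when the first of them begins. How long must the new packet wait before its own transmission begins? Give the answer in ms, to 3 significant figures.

4.69 ms

Each queued packet: L/R = 11664/92000000 = 0.126783 ms.
37 queued → 4.69096 ms.
Queuing delay = 4.69 ms.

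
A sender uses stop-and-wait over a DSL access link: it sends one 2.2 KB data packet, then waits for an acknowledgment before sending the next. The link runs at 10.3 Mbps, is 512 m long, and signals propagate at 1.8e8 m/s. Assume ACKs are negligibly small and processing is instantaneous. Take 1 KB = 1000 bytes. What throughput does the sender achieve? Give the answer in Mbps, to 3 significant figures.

t_tx = L/R = 17600/10300000 = 0.00170874 s.
t_prop = 512/180000000 = 2.84444e-06 s; RTT = 5.68889e-06 s.
Cycle = t_tx + RTT = 0.00171443 s.
Throughput = L / cycle = 17600 / 0.00171443 = 10.3 Mbps.

10.3 Mbps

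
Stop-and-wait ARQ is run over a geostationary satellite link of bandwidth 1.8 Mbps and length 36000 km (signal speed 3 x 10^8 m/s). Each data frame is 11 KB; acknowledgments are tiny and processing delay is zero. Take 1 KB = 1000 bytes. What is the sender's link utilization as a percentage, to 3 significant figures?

t_tx = L/R = 88000/1800000 = 0.0488889 s.
t_prop = 36000000/300000000 = 0.12 s; RTT = 0.24 s.
Cycle = t_tx + RTT = 0.288889 s.
Utilization = t_tx / cycle = 0.0488889/0.288889 = 16.9 %.

16.9 %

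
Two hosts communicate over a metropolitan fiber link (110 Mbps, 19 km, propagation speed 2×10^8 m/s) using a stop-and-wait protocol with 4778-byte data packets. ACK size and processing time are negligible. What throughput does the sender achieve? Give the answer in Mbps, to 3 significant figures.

t_tx = L/R = 38224/110000000 = 0.000347491 s.
t_prop = 19000/200000000 = 9.5e-05 s; RTT = 0.00019 s.
Cycle = t_tx + RTT = 0.000537491 s.
Throughput = L / cycle = 38224 / 0.000537491 = 71.1 Mbps.

71.1 Mbps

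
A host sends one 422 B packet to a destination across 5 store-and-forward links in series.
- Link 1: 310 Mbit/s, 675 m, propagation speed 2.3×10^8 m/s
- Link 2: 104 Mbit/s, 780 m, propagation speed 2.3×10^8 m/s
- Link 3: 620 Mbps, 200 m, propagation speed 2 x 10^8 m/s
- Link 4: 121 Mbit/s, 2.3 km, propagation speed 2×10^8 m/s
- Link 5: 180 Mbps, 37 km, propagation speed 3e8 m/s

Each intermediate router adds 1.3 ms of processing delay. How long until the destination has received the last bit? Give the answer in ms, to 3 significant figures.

5.44 ms

L = 422 × 8 = 3376 bits.
Transmission delays (L/R per hop): 0.0108903, 0.0324615, 0.00544516, 0.0279008, 0.0187556 ms; sum = 0.0954534 ms.
Propagation delays (d/s per hop): 0.00293478, 0.0033913, 0.001, 0.0115, 0.123333 ms; sum = 0.142159 ms.
Processing at 4 router(s): 4 × 1.3 ms = 5.2 ms.
End-to-end = 5.44 ms.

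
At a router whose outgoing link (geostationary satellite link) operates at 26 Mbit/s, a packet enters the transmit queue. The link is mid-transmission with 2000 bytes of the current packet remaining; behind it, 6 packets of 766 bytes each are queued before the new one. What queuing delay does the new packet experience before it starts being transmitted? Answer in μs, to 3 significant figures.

2030 μs

Each queued packet: L/R = 6128/26000000 = 235.692 μs.
6 queued → 1414.15 μs.
Plus remaining 16000 bits of current packet: 615.385 μs.
Queuing delay = 2030 μs.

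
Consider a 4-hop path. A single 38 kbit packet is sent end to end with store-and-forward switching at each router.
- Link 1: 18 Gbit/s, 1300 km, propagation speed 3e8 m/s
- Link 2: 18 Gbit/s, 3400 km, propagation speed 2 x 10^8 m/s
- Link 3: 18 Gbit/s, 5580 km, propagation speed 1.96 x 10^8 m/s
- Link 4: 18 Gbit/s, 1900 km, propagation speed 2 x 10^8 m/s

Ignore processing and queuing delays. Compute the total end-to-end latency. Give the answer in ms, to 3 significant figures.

L = 38000 bits.
Transmission delay per hop = L/R = 38000/18000000000 = 0.00211111 ms; 4 hops → 0.00844444 ms.
Propagation delays (d/s per hop): 4.33333, 17, 28.4694, 9.5 ms; sum = 59.3027 ms.
End-to-end = 59.3 ms.

59.3 ms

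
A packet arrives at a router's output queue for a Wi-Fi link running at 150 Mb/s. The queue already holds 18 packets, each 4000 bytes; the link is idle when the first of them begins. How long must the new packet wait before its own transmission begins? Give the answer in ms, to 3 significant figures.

Each queued packet: L/R = 32000/150000000 = 0.213333 ms.
18 queued → 3.84 ms.
Queuing delay = 3.84 ms.

3.84 ms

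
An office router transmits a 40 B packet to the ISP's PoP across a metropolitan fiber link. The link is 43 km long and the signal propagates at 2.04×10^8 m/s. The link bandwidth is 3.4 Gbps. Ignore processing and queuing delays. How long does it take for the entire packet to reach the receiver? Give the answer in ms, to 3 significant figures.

0.211 ms

L = 40 × 8 = 320 bits.
Transmission delay = L/R = 320 / 3400000000 = 9.41176e-05 ms.
Propagation delay = d/s = 43000 m / 204000000 m/s = 0.210784 ms.
Total = 0.211 ms.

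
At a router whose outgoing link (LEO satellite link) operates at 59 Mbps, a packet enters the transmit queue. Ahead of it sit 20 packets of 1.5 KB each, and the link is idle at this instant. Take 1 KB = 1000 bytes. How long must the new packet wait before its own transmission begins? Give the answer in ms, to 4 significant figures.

4.068 ms

Each queued packet: L/R = 12000/59000000 = 0.20339 ms.
20 queued → 4.0678 ms.
Queuing delay = 4.068 ms.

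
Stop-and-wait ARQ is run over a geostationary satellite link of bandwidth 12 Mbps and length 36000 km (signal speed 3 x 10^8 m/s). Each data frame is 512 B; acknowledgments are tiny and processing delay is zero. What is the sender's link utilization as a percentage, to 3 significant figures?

0.142 %

t_tx = L/R = 4096/12000000 = 0.000341333 s.
t_prop = 36000000/300000000 = 0.12 s; RTT = 0.24 s.
Cycle = t_tx + RTT = 0.240341 s.
Utilization = t_tx / cycle = 0.000341333/0.240341 = 0.142 %.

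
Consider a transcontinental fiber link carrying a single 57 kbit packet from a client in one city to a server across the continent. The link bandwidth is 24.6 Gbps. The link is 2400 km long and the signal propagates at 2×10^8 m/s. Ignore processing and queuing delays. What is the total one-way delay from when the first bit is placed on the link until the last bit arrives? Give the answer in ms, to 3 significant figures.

12.0 ms

L = 57000 bits.
Transmission delay = L/R = 57000 / 24600000000 = 0.00231707 ms.
Propagation delay = d/s = 2400000 m / 200000000 m/s = 12 ms.
Total = 12.0 ms.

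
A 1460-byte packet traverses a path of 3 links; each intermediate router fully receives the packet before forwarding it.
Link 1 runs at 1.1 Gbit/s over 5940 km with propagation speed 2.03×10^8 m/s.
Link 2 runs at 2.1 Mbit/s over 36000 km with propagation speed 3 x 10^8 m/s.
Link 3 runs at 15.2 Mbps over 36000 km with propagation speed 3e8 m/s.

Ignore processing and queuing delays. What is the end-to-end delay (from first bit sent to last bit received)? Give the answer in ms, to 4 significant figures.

275.6 ms

L = 1460 × 8 = 11680 bits.
Transmission delays (L/R per hop): 0.0106182, 5.5619, 0.768421 ms; sum = 6.34094 ms.
Propagation delays (d/s per hop): 29.2611, 120, 120 ms; sum = 269.261 ms.
End-to-end = 275.6 ms.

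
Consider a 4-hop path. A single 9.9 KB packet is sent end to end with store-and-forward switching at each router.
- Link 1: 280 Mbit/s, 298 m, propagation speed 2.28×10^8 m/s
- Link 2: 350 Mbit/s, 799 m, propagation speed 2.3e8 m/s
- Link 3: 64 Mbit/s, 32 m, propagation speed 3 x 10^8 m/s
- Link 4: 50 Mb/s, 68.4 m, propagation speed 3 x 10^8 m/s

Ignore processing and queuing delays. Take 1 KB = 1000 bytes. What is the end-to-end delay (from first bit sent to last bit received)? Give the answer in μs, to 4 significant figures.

3336 μs

L = 79200 bits.
Transmission delays (L/R per hop): 282.857, 226.286, 1237.5, 1584 μs; sum = 3330.64 μs.
Propagation delays (d/s per hop): 1.30702, 3.47391, 0.106667, 0.228 μs; sum = 5.1156 μs.
End-to-end = 3336 μs.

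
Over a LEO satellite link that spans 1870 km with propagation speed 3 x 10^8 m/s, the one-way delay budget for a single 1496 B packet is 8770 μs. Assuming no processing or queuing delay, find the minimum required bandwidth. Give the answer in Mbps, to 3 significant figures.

L = 11968 bits.
Propagation delay = 1870000 / 300000000 = 6233.33 μs.
Transmission budget = 8770 − 6233.33 = 2536.67 μs.
R ≥ L / t_tx = 11968 bits / 0.00253667 s = 4.72 Mbps.

4.72 Mbps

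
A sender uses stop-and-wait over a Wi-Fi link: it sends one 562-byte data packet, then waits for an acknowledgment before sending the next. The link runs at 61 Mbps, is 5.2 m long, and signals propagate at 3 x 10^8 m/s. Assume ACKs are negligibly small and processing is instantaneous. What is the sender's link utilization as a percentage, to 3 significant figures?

100 %

t_tx = L/R = 4496/61000000 = 7.37049e-05 s.
t_prop = 5.2/300000000 = 1.73333e-08 s; RTT = 3.46667e-08 s.
Cycle = t_tx + RTT = 7.37396e-05 s.
Utilization = t_tx / cycle = 7.37049e-05/7.37396e-05 = 100 %.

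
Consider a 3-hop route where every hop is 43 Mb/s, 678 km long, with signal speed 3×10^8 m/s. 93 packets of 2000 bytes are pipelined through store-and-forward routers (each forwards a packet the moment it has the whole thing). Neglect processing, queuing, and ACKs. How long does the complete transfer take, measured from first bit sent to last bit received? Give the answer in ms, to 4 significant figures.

42.13 ms

Per-hop transmission t_tx = L/R = 16000/43000000 = 0.372093 ms.
Per-hop propagation t_prop = 678000/300000000 = 2.26 ms.
Pipeline fill: first packet needs 3·t_tx to clear all hops; remaining 92 packets each add one t_tx.
Total = (3+93-1)·t_tx + 3·t_prop = 95·0.372093 + 3·2.26 = 42.13 ms.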